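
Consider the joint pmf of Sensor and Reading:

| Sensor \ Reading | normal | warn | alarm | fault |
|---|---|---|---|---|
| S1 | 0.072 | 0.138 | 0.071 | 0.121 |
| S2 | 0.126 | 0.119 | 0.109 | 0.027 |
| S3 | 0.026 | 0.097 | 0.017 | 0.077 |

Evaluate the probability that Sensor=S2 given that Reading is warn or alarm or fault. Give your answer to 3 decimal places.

0.329

P(Reading=warn) = 0.138 + 0.119 + 0.097 = 0.354.
P(Reading=alarm) = 0.071 + 0.109 + 0.017 = 0.197.
P(Reading=fault) = 0.121 + 0.027 + 0.077 = 0.225.
P(Reading ∈ {warn, alarm, fault}) = 0.354 + 0.197 + 0.225 = 0.776; P(Sensor=S2, Reading ∈ {warn, alarm, fault}) = 0.119 + 0.109 + 0.027 = 0.255.
P(Sensor=S2 | Reading ∈ {warn, alarm, fault}) = 0.255/0.776 = 0.329.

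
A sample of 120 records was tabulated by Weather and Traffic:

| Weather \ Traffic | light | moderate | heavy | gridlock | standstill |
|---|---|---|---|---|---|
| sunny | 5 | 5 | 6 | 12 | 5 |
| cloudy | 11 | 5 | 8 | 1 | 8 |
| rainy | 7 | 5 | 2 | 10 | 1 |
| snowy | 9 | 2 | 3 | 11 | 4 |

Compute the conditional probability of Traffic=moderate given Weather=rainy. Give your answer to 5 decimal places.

Total with Weather=rainy: 7 + 5 + 2 + 10 + 1 = 25.
P(Traffic=moderate | Weather=rainy) = 5/25 = 0.20000.

0.20000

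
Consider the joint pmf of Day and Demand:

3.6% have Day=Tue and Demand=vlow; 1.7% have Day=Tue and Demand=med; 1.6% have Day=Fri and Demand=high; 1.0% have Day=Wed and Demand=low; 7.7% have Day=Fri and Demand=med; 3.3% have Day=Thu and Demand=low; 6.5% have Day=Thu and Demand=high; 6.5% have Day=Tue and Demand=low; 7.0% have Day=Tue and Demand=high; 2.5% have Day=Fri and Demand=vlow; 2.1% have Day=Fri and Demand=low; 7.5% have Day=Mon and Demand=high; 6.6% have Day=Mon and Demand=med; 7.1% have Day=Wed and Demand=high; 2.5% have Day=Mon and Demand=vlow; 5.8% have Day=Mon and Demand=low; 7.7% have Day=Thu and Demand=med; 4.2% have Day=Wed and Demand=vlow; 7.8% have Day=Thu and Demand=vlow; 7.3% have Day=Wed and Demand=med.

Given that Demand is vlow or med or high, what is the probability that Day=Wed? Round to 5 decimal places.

0.22878

P(Demand=vlow) = 0.025 + 0.036 + 0.042 + 0.078 + 0.025 = 0.206.
P(Demand=med) = 0.066 + 0.017 + 0.073 + 0.077 + 0.077 = 0.310.
P(Demand=high) = 0.075 + 0.070 + 0.071 + 0.065 + 0.016 = 0.297.
P(Demand ∈ {vlow, med, high}) = 0.206 + 0.310 + 0.297 = 0.813; P(Day=Wed, Demand ∈ {vlow, med, high}) = 0.042 + 0.073 + 0.071 = 0.186.
P(Day=Wed | Demand ∈ {vlow, med, high}) = 0.186/0.813 = 0.22878.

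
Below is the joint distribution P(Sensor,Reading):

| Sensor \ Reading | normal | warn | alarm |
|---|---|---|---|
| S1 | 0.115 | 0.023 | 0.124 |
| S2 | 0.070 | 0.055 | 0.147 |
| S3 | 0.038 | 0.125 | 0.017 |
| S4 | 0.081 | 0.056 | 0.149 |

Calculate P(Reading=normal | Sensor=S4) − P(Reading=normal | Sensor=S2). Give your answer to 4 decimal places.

P(Sensor=S4) = 0.081 + 0.056 + 0.149 = 0.286; P(Reading=normal | Sensor=S4) = 0.081/0.286 = 0.28322.
P(Sensor=S2) = 0.070 + 0.055 + 0.147 = 0.272; P(Reading=normal | Sensor=S2) = 0.070/0.272 = 0.25735.
Difference = 0.0259.

0.0259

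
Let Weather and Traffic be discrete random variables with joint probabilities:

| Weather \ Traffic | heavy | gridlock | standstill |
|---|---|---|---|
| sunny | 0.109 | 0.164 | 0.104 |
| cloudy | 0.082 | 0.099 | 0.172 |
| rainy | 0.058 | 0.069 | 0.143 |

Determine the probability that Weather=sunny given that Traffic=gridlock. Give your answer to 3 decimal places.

0.494

P(Traffic=gridlock) = 0.164 + 0.099 + 0.069 = 0.332.
P(Weather=sunny | Traffic=gridlock) = 0.164/0.332 = 0.494.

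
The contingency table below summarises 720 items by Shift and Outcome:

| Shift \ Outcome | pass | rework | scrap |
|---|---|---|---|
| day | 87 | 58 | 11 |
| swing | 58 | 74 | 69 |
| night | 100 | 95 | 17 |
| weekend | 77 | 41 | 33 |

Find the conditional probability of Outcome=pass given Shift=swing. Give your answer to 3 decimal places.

Total with Shift=swing: 58 + 74 + 69 = 201.
P(Outcome=pass | Shift=swing) = 58/201 = 0.289.

0.289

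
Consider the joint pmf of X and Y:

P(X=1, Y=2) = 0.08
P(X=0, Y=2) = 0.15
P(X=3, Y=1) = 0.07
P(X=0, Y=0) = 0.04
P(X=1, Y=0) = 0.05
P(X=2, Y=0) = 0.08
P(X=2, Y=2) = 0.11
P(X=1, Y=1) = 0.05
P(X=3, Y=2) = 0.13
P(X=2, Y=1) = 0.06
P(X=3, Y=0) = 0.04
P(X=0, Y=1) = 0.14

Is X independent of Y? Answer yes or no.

no

P(X=0) = 0.33 and P(Y=1) = 0.32, so their product is 0.1056, but P(X=0, Y=1) = 0.14. Since these differ, X and Y are not independent.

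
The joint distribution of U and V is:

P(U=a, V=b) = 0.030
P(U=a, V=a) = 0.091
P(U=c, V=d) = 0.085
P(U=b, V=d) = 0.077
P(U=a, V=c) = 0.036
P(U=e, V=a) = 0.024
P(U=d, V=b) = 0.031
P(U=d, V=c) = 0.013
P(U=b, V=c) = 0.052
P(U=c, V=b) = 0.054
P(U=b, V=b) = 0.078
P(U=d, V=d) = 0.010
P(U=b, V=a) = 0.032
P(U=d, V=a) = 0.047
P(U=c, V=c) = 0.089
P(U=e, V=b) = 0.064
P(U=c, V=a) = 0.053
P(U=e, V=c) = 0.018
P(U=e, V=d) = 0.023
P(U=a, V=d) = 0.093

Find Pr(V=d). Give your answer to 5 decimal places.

P(V=d) = 0.093 + 0.077 + 0.085 + 0.010 + 0.023 = 0.288.

0.28800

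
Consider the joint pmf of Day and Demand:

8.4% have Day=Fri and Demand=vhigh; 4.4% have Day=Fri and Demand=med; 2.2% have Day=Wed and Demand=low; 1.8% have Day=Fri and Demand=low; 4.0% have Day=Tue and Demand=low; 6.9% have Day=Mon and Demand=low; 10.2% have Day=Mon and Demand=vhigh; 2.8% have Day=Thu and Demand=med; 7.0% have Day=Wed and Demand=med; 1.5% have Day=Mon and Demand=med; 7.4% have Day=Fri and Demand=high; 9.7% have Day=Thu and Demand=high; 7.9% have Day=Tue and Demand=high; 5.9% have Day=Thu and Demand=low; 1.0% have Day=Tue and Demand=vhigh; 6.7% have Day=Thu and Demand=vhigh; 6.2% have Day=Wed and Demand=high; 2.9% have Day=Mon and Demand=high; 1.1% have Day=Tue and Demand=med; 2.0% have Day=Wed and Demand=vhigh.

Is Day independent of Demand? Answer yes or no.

P(Day=Mon) = 0.215 and P(Demand=high) = 0.341, so their product is 0.07332, but P(Day=Mon, Demand=high) = 0.029. Since these differ, Day and Demand are not independent.

no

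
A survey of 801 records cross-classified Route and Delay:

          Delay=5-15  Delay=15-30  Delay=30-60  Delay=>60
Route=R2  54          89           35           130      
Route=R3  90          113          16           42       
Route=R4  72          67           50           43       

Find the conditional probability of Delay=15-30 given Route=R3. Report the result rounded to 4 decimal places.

Total with Route=R3: 90 + 113 + 16 + 42 = 261.
P(Delay=15-30 | Route=R3) = 113/261 = 0.4330.

0.4330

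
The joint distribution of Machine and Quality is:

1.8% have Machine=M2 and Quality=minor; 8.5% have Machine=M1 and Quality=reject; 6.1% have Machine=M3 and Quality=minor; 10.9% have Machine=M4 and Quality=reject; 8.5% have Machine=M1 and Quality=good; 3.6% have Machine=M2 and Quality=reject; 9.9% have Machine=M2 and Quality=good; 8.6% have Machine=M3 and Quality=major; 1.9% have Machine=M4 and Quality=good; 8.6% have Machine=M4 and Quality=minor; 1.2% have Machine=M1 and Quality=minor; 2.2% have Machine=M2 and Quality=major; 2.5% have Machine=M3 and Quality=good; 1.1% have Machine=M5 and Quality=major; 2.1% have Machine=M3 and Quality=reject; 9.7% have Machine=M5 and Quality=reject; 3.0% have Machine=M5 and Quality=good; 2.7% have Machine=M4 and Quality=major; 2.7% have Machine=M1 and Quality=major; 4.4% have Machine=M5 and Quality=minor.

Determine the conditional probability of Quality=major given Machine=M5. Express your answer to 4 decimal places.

P(Machine=M5) = 0.030 + 0.044 + 0.011 + 0.097 = 0.182.
P(Quality=major | Machine=M5) = 0.011/0.182 = 0.0604.

0.0604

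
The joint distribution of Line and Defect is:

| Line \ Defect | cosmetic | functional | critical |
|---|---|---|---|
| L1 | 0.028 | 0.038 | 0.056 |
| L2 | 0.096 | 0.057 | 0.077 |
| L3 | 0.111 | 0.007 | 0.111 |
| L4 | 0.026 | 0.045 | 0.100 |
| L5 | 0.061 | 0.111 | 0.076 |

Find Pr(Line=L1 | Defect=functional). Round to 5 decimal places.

0.14729

P(Defect=functional) = 0.038 + 0.057 + 0.007 + 0.045 + 0.111 = 0.258.
P(Line=L1 | Defect=functional) = 0.038/0.258 = 0.14729.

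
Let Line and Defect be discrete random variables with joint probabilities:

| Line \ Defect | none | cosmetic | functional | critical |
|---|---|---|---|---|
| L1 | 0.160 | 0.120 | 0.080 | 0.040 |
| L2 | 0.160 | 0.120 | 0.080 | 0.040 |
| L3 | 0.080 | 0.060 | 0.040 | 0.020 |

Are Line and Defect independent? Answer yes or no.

yes

Every cell satisfies P(Line,Defect) = P(Line)·P(Defect). For instance P(Line=L3) = 0.200, P(Defect=critical) = 0.100, and 0.200×0.100 = 0.020 matches the joint entry. So Line and Defect are independent.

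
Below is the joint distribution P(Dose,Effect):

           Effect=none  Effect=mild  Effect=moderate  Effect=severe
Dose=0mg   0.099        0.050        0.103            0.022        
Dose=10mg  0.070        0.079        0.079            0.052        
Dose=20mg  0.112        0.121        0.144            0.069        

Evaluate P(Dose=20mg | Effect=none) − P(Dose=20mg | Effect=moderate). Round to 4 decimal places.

-0.0431

P(Effect=none) = 0.099 + 0.070 + 0.112 = 0.281; P(Dose=20mg | Effect=none) = 0.112/0.281 = 0.39858.
P(Effect=moderate) = 0.103 + 0.079 + 0.144 = 0.326; P(Dose=20mg | Effect=moderate) = 0.144/0.326 = 0.44172.
Difference = -0.0431.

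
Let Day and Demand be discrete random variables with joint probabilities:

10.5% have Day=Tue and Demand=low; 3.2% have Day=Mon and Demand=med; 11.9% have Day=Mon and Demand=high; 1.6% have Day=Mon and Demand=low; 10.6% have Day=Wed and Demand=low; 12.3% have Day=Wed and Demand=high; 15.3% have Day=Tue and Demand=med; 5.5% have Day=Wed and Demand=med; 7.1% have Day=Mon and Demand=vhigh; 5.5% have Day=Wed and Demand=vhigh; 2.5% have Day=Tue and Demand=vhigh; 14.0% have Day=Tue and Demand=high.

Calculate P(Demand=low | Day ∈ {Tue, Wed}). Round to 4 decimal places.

0.2769

P(Day=Tue) = 0.105 + 0.153 + 0.140 + 0.025 = 0.423.
P(Day=Wed) = 0.106 + 0.055 + 0.123 + 0.055 = 0.339.
P(Day ∈ {Tue, Wed}) = 0.423 + 0.339 = 0.762; P(Demand=low, Day ∈ {Tue, Wed}) = 0.105 + 0.106 = 0.211.
P(Demand=low | Day ∈ {Tue, Wed}) = 0.211/0.762 = 0.2769.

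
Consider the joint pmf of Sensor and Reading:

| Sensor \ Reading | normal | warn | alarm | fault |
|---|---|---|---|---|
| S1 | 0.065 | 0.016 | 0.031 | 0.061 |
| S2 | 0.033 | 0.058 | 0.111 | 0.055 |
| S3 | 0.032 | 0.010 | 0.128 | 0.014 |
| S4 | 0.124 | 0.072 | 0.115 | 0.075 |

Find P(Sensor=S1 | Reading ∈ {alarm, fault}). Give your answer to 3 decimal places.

0.156

P(Reading=alarm) = 0.031 + 0.111 + 0.128 + 0.115 = 0.385.
P(Reading=fault) = 0.061 + 0.055 + 0.014 + 0.075 = 0.205.
P(Reading ∈ {alarm, fault}) = 0.385 + 0.205 = 0.590; P(Sensor=S1, Reading ∈ {alarm, fault}) = 0.031 + 0.061 = 0.092.
P(Sensor=S1 | Reading ∈ {alarm, fault}) = 0.092/0.590 = 0.156.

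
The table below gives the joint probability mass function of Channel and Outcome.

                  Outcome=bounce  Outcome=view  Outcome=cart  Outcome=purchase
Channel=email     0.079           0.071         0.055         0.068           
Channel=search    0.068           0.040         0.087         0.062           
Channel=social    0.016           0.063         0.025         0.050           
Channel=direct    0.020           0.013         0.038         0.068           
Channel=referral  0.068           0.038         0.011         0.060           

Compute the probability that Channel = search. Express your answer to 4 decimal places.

0.2570

P(Channel=search) = 0.068 + 0.040 + 0.087 + 0.062 = 0.257.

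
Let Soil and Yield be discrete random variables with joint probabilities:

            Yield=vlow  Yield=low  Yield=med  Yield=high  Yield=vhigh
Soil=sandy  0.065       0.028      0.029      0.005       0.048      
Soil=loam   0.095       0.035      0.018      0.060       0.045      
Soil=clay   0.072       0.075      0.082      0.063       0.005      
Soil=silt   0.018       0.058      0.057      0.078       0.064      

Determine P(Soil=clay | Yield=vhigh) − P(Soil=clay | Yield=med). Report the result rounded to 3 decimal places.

P(Yield=vhigh) = 0.048 + 0.045 + 0.005 + 0.064 = 0.162; P(Soil=clay | Yield=vhigh) = 0.005/0.162 = 0.0309.
P(Yield=med) = 0.029 + 0.018 + 0.082 + 0.057 = 0.186; P(Soil=clay | Yield=med) = 0.082/0.186 = 0.4409.
Difference = -0.410.

-0.410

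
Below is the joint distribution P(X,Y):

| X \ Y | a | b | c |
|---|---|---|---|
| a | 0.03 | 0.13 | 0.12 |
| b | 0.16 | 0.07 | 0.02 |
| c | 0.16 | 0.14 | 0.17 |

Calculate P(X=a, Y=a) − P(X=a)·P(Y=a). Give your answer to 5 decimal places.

-0.06800

P(X=a) = 0.03 + 0.13 + 0.12 = 0.28.
P(Y=a) = 0.03 + 0.16 + 0.16 = 0.35.
P(X=a, Y=a) − P(X=a)P(Y=a) = 0.03 − 0.28×0.35 = -0.06800.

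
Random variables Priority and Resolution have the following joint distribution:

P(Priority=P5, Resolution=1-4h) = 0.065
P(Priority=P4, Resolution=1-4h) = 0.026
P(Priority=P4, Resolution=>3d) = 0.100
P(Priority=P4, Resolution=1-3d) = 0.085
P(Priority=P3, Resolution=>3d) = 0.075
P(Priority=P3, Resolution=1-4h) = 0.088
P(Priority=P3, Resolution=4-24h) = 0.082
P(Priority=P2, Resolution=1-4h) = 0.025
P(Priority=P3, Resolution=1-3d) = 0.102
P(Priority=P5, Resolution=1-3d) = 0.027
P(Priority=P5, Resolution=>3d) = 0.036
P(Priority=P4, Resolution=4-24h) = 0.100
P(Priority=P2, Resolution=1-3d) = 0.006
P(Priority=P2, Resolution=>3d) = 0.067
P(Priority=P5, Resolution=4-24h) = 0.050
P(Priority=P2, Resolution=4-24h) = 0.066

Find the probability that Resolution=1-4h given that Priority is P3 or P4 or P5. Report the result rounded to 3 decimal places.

P(Priority=P3) = 0.088 + 0.082 + 0.102 + 0.075 = 0.347.
P(Priority=P4) = 0.026 + 0.100 + 0.085 + 0.100 = 0.311.
P(Priority=P5) = 0.065 + 0.050 + 0.027 + 0.036 = 0.178.
P(Priority ∈ {P3, P4, P5}) = 0.347 + 0.311 + 0.178 = 0.836; P(Resolution=1-4h, Priority ∈ {P3, P4, P5}) = 0.088 + 0.026 + 0.065 = 0.179.
P(Resolution=1-4h | Priority ∈ {P3, P4, P5}) = 0.179/0.836 = 0.214.

0.214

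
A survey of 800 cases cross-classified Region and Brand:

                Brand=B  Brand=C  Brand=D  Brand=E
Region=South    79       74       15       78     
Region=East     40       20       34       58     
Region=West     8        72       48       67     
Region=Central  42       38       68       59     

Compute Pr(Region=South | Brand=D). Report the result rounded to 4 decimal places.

Total with Brand=D: 15 + 34 + 48 + 68 = 165.
P(Region=South | Brand=D) = 15/165 = 0.0909.

0.0909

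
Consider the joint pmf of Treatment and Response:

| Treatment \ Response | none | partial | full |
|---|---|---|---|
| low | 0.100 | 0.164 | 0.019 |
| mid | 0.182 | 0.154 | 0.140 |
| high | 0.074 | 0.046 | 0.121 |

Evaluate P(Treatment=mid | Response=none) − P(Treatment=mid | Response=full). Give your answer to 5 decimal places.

0.01124

P(Response=none) = 0.100 + 0.182 + 0.074 = 0.356; P(Treatment=mid | Response=none) = 0.182/0.356 = 0.511236.
P(Response=full) = 0.019 + 0.140 + 0.121 = 0.280; P(Treatment=mid | Response=full) = 0.140/0.280 = 0.500000.
Difference = 0.01124.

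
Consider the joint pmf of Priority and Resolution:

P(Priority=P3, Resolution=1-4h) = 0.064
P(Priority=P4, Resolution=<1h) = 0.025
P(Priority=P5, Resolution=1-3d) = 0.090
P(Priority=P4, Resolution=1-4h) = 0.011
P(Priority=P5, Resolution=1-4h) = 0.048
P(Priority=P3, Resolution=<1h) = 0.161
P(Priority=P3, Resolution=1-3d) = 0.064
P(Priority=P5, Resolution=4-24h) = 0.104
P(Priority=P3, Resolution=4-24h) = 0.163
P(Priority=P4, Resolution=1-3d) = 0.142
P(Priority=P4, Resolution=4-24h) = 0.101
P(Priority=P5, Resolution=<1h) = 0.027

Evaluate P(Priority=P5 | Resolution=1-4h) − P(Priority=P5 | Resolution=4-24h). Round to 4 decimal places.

0.1076

P(Resolution=1-4h) = 0.064 + 0.011 + 0.048 = 0.123; P(Priority=P5 | Resolution=1-4h) = 0.048/0.123 = 0.39024.
P(Resolution=4-24h) = 0.163 + 0.101 + 0.104 = 0.368; P(Priority=P5 | Resolution=4-24h) = 0.104/0.368 = 0.28261.
Difference = 0.1076.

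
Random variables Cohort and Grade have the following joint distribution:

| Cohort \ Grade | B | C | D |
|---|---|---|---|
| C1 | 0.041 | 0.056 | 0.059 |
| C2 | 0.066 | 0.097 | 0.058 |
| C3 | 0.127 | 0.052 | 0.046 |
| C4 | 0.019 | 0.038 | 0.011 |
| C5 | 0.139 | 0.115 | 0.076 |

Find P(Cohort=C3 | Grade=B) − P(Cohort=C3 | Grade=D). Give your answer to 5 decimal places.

P(Grade=B) = 0.041 + 0.066 + 0.127 + 0.019 + 0.139 = 0.392; P(Cohort=C3 | Grade=B) = 0.127/0.392 = 0.323980.
P(Grade=D) = 0.059 + 0.058 + 0.046 + 0.011 + 0.076 = 0.250; P(Cohort=C3 | Grade=D) = 0.046/0.250 = 0.184000.
Difference = 0.13998.

0.13998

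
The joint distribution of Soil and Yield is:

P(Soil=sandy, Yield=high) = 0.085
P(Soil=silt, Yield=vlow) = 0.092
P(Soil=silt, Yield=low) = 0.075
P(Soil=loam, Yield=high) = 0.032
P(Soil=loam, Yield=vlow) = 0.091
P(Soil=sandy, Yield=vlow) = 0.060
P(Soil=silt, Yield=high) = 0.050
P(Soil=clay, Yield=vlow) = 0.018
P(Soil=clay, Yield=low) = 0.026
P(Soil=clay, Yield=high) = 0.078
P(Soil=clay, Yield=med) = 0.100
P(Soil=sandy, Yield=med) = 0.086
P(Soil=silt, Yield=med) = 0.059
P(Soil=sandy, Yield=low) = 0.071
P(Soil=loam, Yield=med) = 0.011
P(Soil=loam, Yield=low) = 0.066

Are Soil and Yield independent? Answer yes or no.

P(Soil=clay) = 0.222 and P(Yield=med) = 0.256, so their product is 0.05683, but P(Soil=clay, Yield=med) = 0.100. Since these differ, Soil and Yield are not independent.

no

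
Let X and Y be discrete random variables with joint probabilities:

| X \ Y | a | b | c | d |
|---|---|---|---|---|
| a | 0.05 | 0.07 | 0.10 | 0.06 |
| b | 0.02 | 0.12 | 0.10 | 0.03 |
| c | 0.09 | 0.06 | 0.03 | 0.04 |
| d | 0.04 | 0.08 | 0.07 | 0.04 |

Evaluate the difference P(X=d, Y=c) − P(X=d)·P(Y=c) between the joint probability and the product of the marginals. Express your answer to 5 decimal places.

0.00100

P(X=d) = 0.04 + 0.08 + 0.07 + 0.04 = 0.23.
P(Y=c) = 0.10 + 0.10 + 0.03 + 0.07 = 0.30.
P(X=d, Y=c) − P(X=d)P(Y=c) = 0.07 − 0.23×0.30 = 0.00100.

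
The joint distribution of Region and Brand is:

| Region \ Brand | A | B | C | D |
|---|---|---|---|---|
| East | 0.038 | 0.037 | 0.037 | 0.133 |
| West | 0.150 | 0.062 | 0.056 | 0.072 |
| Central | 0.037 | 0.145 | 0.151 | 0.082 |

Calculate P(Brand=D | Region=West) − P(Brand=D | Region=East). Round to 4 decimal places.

P(Region=West) = 0.150 + 0.062 + 0.056 + 0.072 = 0.340; P(Brand=D | Region=West) = 0.072/0.340 = 0.21176.
P(Region=East) = 0.038 + 0.037 + 0.037 + 0.133 = 0.245; P(Brand=D | Region=East) = 0.133/0.245 = 0.54286.
Difference = -0.3311.

-0.3311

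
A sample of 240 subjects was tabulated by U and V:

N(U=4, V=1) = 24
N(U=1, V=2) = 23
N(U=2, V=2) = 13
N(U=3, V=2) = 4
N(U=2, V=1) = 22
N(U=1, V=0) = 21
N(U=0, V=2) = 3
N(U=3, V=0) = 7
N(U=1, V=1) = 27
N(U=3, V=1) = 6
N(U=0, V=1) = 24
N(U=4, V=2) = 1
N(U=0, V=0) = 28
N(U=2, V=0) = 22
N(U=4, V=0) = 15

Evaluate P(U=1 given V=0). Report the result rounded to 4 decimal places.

0.2258

Total with V=0: 28 + 21 + 22 + 7 + 15 = 93.
P(U=1 | V=0) = 21/93 = 0.2258.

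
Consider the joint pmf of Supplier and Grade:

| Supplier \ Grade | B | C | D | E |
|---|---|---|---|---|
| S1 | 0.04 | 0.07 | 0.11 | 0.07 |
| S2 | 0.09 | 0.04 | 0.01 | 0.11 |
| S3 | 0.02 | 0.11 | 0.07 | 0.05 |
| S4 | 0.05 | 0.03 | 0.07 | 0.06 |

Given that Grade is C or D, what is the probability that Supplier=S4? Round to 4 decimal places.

0.1961

P(Grade=C) = 0.07 + 0.04 + 0.11 + 0.03 = 0.25.
P(Grade=D) = 0.11 + 0.01 + 0.07 + 0.07 = 0.26.
P(Grade ∈ {C, D}) = 0.25 + 0.26 = 0.51; P(Supplier=S4, Grade ∈ {C, D}) = 0.03 + 0.07 = 0.10.
P(Supplier=S4 | Grade ∈ {C, D}) = 0.10/0.51 = 0.1961.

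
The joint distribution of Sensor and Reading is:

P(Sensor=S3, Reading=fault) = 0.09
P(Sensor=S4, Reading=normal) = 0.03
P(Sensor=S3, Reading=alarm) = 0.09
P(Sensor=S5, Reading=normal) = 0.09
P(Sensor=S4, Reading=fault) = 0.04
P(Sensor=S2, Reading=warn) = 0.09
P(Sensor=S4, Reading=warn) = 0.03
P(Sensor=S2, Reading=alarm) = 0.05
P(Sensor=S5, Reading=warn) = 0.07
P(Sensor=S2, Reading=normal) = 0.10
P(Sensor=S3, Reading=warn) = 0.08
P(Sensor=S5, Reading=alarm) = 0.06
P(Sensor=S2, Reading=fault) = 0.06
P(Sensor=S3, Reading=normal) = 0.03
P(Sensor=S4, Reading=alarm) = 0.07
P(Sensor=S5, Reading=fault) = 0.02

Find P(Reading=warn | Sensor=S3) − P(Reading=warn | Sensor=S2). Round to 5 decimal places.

P(Sensor=S3) = 0.03 + 0.08 + 0.09 + 0.09 = 0.29; P(Reading=warn | Sensor=S3) = 0.08/0.29 = 0.275862.
P(Sensor=S2) = 0.10 + 0.09 + 0.05 + 0.06 = 0.30; P(Reading=warn | Sensor=S2) = 0.09/0.30 = 0.300000.
Difference = -0.02414.

-0.02414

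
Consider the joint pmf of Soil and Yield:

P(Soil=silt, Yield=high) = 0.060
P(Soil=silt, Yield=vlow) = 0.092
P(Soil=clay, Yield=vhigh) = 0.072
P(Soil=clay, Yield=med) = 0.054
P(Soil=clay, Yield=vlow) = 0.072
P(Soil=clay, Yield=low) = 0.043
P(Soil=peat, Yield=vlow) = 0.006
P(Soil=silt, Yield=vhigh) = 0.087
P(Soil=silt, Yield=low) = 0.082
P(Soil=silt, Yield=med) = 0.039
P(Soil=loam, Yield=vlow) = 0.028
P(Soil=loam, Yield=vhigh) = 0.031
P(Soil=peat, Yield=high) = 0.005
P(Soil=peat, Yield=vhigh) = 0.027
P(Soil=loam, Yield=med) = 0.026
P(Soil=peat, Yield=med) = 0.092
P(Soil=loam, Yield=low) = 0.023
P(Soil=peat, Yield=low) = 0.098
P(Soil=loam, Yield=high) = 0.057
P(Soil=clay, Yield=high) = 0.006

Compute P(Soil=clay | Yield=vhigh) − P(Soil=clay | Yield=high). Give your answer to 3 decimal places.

0.285

P(Yield=vhigh) = 0.031 + 0.072 + 0.087 + 0.027 = 0.217; P(Soil=clay | Yield=vhigh) = 0.072/0.217 = 0.3318.
P(Yield=high) = 0.057 + 0.006 + 0.060 + 0.005 = 0.128; P(Soil=clay | Yield=high) = 0.006/0.128 = 0.0469.
Difference = 0.285.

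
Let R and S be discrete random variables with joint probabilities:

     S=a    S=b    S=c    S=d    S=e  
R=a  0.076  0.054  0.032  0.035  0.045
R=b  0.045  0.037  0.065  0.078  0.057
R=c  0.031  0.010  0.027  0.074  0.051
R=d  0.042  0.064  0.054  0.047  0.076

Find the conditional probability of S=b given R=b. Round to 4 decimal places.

P(R=b) = 0.045 + 0.037 + 0.065 + 0.078 + 0.057 = 0.282.
P(S=b | R=b) = 0.037/0.282 = 0.1312.

0.1312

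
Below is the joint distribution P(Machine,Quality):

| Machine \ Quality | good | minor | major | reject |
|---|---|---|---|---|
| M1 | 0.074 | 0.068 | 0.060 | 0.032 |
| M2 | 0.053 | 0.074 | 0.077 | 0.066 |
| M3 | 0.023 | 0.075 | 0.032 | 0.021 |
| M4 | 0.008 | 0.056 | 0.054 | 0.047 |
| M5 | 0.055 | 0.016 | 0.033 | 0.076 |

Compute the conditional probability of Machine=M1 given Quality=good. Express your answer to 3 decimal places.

P(Quality=good) = 0.074 + 0.053 + 0.023 + 0.008 + 0.055 = 0.213.
P(Machine=M1 | Quality=good) = 0.074/0.213 = 0.347.

0.347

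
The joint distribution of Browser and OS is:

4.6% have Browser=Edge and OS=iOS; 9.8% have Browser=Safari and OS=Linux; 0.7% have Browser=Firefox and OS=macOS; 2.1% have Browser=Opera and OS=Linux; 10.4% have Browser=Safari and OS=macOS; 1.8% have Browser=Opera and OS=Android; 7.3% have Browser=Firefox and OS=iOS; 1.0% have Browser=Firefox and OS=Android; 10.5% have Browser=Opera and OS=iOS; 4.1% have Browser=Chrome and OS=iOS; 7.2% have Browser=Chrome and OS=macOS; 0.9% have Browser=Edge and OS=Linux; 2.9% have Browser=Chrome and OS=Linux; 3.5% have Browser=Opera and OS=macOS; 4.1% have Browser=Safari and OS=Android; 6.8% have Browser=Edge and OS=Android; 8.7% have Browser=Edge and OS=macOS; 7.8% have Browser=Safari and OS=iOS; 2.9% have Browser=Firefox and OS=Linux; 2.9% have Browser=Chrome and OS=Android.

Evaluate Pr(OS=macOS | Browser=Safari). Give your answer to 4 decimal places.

P(Browser=Safari) = 0.104 + 0.098 + 0.078 + 0.041 = 0.321.
P(OS=macOS | Browser=Safari) = 0.104/0.321 = 0.3240.

0.3240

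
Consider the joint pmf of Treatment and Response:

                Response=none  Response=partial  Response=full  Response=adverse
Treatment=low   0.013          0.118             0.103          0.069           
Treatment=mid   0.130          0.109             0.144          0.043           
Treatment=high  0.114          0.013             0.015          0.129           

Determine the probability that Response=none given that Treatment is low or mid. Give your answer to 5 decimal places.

0.19616

P(Treatment=low) = 0.013 + 0.118 + 0.103 + 0.069 = 0.303.
P(Treatment=mid) = 0.130 + 0.109 + 0.144 + 0.043 = 0.426.
P(Treatment ∈ {low, mid}) = 0.303 + 0.426 = 0.729; P(Response=none, Treatment ∈ {low, mid}) = 0.013 + 0.130 = 0.143.
P(Response=none | Treatment ∈ {low, mid}) = 0.143/0.729 = 0.19616.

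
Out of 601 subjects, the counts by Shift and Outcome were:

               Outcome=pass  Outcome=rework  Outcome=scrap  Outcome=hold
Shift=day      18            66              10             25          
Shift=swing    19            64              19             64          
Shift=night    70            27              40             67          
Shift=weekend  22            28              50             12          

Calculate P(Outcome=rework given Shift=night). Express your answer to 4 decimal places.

Total with Shift=night: 70 + 27 + 40 + 67 = 204.
P(Outcome=rework | Shift=night) = 27/204 = 0.1324.

0.1324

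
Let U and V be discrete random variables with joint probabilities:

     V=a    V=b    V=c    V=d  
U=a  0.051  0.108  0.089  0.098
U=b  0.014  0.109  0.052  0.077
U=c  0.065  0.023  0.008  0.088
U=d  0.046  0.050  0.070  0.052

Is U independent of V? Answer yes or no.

no

P(U=b) = 0.252 and P(V=b) = 0.290, so their product is 0.07308, but P(U=b, V=b) = 0.109. Since these differ, U and V are not independent.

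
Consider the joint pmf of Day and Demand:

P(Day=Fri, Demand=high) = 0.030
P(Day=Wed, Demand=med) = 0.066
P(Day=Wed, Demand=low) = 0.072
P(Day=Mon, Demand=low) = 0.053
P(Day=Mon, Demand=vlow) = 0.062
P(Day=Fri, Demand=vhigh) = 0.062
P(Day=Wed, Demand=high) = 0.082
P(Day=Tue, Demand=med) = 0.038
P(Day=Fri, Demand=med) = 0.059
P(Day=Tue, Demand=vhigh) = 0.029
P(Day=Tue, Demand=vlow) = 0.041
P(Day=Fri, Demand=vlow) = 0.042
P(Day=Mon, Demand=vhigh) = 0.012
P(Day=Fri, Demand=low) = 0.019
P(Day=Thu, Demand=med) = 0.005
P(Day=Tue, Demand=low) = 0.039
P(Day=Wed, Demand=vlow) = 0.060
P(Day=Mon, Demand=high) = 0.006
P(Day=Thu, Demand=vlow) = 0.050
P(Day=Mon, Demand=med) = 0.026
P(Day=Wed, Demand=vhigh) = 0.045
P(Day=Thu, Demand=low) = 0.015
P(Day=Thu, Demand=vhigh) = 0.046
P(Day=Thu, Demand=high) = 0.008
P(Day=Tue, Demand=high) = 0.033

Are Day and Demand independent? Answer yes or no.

P(Day=Wed) = 0.325 and P(Demand=high) = 0.159, so their product is 0.05168, but P(Day=Wed, Demand=high) = 0.082. Since these differ, Day and Demand are not independent.

no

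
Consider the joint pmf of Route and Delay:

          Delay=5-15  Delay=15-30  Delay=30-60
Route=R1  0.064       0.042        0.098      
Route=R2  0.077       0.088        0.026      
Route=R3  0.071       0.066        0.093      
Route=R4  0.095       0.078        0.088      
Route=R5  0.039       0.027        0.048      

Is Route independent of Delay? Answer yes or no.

no

P(Route=R2) = 0.191 and P(Delay=30-60) = 0.353, so their product is 0.06742, but P(Route=R2, Delay=30-60) = 0.026. Since these differ, Route and Delay are not independent.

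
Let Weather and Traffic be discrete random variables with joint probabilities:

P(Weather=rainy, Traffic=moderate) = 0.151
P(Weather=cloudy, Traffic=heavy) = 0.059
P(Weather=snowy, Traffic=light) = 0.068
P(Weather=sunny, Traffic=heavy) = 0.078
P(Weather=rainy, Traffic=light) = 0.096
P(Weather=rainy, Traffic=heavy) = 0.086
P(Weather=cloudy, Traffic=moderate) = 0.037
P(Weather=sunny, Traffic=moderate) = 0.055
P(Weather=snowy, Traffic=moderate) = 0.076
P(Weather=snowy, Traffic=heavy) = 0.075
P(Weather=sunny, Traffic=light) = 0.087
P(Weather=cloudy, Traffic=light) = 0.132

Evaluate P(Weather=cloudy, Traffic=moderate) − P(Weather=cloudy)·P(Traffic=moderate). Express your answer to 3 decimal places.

-0.036

P(Weather=cloudy) = 0.132 + 0.037 + 0.059 = 0.228.
P(Traffic=moderate) = 0.055 + 0.037 + 0.151 + 0.076 = 0.319.
P(Weather=cloudy, Traffic=moderate) − P(Weather=cloudy)P(Traffic=moderate) = 0.037 − 0.228×0.319 = -0.036.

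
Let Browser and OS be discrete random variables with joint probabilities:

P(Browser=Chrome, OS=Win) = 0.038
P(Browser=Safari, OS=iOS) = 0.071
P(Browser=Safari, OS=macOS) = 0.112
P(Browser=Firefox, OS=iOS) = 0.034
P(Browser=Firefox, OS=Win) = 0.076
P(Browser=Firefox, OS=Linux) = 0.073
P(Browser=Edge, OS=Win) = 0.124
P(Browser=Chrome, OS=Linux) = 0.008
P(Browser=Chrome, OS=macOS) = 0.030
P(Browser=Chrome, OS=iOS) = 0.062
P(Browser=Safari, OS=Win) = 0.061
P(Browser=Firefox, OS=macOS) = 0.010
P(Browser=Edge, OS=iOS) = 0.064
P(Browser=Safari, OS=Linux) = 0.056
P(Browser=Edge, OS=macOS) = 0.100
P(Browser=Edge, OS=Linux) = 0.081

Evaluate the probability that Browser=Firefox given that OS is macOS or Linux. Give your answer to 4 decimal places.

P(OS=macOS) = 0.030 + 0.010 + 0.112 + 0.100 = 0.252.
P(OS=Linux) = 0.008 + 0.073 + 0.056 + 0.081 = 0.218.
P(OS ∈ {macOS, Linux}) = 0.252 + 0.218 = 0.470; P(Browser=Firefox, OS ∈ {macOS, Linux}) = 0.010 + 0.073 = 0.083.
P(Browser=Firefox | OS ∈ {macOS, Linux}) = 0.083/0.470 = 0.1766.

0.1766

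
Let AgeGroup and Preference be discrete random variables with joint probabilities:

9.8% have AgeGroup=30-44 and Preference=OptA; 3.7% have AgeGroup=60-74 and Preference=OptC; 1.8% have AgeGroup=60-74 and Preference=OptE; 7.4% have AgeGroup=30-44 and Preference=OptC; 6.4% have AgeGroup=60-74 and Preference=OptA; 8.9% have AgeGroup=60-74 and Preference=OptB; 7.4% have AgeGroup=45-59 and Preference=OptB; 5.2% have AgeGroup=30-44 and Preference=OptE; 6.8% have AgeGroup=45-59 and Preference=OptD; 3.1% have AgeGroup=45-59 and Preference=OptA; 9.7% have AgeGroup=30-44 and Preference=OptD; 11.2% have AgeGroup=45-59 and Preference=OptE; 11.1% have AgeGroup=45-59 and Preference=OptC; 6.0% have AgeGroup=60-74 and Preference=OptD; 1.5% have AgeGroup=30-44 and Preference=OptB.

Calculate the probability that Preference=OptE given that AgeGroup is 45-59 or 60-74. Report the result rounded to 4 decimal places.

P(AgeGroup=45-59) = 0.031 + 0.074 + 0.111 + 0.068 + 0.112 = 0.396.
P(AgeGroup=60-74) = 0.064 + 0.089 + 0.037 + 0.060 + 0.018 = 0.268.
P(AgeGroup ∈ {45-59, 60-74}) = 0.396 + 0.268 = 0.664; P(Preference=OptE, AgeGroup ∈ {45-59, 60-74}) = 0.112 + 0.018 = 0.130.
P(Preference=OptE | AgeGroup ∈ {45-59, 60-74}) = 0.130/0.664 = 0.1958.

0.1958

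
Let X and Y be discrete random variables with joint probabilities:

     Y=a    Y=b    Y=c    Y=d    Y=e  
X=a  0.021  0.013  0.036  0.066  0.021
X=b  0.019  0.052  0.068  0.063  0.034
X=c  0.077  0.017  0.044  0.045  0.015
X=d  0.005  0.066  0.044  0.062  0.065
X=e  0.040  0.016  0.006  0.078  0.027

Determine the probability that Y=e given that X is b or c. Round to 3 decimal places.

0.113

P(X=b) = 0.019 + 0.052 + 0.068 + 0.063 + 0.034 = 0.236.
P(X=c) = 0.077 + 0.017 + 0.044 + 0.045 + 0.015 = 0.198.
P(X ∈ {b, c}) = 0.236 + 0.198 = 0.434; P(Y=e, X ∈ {b, c}) = 0.034 + 0.015 = 0.049.
P(Y=e | X ∈ {b, c}) = 0.049/0.434 = 0.113.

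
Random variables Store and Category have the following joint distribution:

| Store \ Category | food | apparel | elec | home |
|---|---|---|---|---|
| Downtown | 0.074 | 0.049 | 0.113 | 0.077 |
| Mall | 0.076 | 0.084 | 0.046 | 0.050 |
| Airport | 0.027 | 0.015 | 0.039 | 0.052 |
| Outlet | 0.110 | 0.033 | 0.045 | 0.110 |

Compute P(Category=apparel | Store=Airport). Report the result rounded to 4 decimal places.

0.1128

P(Store=Airport) = 0.027 + 0.015 + 0.039 + 0.052 = 0.133.
P(Category=apparel | Store=Airport) = 0.015/0.133 = 0.1128.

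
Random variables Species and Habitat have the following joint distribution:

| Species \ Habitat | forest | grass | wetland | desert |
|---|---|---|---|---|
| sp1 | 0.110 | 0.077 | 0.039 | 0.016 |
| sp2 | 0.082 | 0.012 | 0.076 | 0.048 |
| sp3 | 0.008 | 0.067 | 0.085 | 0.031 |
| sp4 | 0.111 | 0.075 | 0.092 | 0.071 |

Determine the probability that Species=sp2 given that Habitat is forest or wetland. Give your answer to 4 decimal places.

0.2620

P(Habitat=forest) = 0.110 + 0.082 + 0.008 + 0.111 = 0.311.
P(Habitat=wetland) = 0.039 + 0.076 + 0.085 + 0.092 = 0.292.
P(Habitat ∈ {forest, wetland}) = 0.311 + 0.292 = 0.603; P(Species=sp2, Habitat ∈ {forest, wetland}) = 0.082 + 0.076 = 0.158.
P(Species=sp2 | Habitat ∈ {forest, wetland}) = 0.158/0.603 = 0.2620.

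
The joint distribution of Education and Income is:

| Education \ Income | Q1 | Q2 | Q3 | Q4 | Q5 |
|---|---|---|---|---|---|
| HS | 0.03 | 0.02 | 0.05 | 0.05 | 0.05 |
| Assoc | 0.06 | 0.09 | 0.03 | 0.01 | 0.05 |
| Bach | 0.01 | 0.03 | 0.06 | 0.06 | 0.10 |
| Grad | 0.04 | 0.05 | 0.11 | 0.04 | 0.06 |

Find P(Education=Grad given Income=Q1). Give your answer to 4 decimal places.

0.2857

P(Income=Q1) = 0.03 + 0.06 + 0.01 + 0.04 = 0.14.
P(Education=Grad | Income=Q1) = 0.04/0.14 = 0.2857.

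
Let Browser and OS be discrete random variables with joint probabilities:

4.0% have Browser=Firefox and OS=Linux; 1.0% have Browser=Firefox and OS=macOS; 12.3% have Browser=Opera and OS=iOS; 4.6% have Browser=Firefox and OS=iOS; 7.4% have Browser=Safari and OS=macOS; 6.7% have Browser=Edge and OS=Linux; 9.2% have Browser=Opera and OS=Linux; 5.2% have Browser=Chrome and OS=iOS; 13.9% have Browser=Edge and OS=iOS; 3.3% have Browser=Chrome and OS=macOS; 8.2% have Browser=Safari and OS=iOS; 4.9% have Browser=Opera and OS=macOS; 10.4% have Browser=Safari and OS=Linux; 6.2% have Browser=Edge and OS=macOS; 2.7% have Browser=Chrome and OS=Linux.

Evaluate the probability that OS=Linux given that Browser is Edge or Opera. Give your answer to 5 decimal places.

P(Browser=Edge) = 0.062 + 0.067 + 0.139 = 0.268.
P(Browser=Opera) = 0.049 + 0.092 + 0.123 = 0.264.
P(Browser ∈ {Edge, Opera}) = 0.268 + 0.264 = 0.532; P(OS=Linux, Browser ∈ {Edge, Opera}) = 0.067 + 0.092 = 0.159.
P(OS=Linux | Browser ∈ {Edge, Opera}) = 0.159/0.532 = 0.29887.

0.29887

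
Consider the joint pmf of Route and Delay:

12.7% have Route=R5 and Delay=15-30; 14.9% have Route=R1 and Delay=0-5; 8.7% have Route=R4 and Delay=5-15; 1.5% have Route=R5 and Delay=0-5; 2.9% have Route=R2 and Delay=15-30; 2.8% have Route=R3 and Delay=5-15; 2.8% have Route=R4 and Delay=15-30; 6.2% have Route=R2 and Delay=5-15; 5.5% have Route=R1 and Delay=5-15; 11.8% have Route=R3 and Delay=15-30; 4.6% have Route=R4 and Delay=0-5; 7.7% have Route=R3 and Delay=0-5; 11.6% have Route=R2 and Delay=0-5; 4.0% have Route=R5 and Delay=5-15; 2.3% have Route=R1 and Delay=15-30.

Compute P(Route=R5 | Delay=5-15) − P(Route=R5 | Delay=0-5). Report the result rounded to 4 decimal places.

P(Delay=5-15) = 0.055 + 0.062 + 0.028 + 0.087 + 0.040 = 0.272; P(Route=R5 | Delay=5-15) = 0.040/0.272 = 0.14706.
P(Delay=0-5) = 0.149 + 0.116 + 0.077 + 0.046 + 0.015 = 0.403; P(Route=R5 | Delay=0-5) = 0.015/0.403 = 0.03722.
Difference = 0.1098.

0.1098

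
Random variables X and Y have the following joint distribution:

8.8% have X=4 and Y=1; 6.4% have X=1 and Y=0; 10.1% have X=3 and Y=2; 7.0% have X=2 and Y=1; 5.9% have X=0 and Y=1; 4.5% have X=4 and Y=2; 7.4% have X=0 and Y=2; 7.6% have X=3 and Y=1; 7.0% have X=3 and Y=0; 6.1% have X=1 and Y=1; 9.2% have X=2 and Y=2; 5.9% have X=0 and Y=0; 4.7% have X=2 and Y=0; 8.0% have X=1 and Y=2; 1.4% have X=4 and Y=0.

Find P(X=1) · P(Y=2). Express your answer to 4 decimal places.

0.0804

P(X=1) = 0.064 + 0.061 + 0.080 = 0.205.
P(Y=2) = 0.074 + 0.080 + 0.092 + 0.101 + 0.045 = 0.392.
Product: 0.205 × 0.392 = 0.0804.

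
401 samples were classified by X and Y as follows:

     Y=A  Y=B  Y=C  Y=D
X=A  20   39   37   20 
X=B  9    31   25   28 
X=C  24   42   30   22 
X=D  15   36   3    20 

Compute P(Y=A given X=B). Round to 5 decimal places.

Total with X=B: 9 + 31 + 25 + 28 = 93.
P(Y=A | X=B) = 9/93 = 0.09677.

0.09677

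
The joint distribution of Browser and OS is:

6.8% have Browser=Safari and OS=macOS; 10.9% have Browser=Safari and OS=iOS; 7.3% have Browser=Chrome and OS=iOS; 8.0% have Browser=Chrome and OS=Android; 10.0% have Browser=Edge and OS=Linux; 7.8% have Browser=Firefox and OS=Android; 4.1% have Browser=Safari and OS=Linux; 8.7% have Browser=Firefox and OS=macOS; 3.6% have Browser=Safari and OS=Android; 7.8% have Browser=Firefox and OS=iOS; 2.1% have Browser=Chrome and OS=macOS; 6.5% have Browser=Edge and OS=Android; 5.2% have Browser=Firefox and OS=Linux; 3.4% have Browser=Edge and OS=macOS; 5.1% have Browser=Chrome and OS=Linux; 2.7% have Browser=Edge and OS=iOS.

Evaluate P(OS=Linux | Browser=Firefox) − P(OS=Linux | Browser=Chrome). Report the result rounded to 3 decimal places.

P(Browser=Firefox) = 0.087 + 0.052 + 0.078 + 0.078 = 0.295; P(OS=Linux | Browser=Firefox) = 0.052/0.295 = 0.1763.
P(Browser=Chrome) = 0.021 + 0.051 + 0.073 + 0.080 = 0.225; P(OS=Linux | Browser=Chrome) = 0.051/0.225 = 0.2267.
Difference = -0.050.

-0.050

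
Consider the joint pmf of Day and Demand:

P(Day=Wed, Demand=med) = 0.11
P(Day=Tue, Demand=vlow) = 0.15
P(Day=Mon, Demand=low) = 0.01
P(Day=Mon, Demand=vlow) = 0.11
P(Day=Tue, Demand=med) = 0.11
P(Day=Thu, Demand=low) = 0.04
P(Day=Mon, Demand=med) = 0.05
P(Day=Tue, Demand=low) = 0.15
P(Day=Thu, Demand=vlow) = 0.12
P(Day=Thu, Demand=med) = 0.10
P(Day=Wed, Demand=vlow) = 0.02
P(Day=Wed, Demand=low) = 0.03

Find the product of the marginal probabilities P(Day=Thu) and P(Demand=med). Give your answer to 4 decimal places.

P(Day=Thu) = 0.12 + 0.04 + 0.10 = 0.26.
P(Demand=med) = 0.05 + 0.11 + 0.11 + 0.10 = 0.37.
Product: 0.26 × 0.37 = 0.0962.

0.0962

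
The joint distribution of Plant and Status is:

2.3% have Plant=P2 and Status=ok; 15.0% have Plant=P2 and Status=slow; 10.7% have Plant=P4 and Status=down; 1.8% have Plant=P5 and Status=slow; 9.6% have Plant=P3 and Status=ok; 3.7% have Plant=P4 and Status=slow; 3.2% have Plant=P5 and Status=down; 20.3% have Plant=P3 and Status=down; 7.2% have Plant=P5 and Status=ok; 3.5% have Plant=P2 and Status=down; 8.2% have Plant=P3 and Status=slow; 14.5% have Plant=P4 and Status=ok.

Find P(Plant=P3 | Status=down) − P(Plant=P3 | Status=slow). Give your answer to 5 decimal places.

0.25275

P(Status=down) = 0.035 + 0.203 + 0.107 + 0.032 = 0.377; P(Plant=P3 | Status=down) = 0.203/0.377 = 0.538462.
P(Status=slow) = 0.150 + 0.082 + 0.037 + 0.018 = 0.287; P(Plant=P3 | Status=slow) = 0.082/0.287 = 0.285714.
Difference = 0.25275.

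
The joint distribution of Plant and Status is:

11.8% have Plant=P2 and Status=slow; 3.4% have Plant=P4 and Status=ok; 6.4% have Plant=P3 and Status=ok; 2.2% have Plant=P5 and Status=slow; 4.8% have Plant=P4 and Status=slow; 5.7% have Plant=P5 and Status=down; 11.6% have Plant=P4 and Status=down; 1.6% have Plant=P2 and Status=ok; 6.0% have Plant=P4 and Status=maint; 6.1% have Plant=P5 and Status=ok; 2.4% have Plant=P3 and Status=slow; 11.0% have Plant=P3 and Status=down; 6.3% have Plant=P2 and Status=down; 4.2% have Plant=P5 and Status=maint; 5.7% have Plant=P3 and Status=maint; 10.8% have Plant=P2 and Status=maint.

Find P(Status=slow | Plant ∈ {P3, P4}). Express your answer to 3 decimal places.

0.140

P(Plant=P3) = 0.064 + 0.024 + 0.110 + 0.057 = 0.255.
P(Plant=P4) = 0.034 + 0.048 + 0.116 + 0.060 = 0.258.
P(Plant ∈ {P3, P4}) = 0.255 + 0.258 = 0.513; P(Status=slow, Plant ∈ {P3, P4}) = 0.024 + 0.048 = 0.072.
P(Status=slow | Plant ∈ {P3, P4}) = 0.072/0.513 = 0.140.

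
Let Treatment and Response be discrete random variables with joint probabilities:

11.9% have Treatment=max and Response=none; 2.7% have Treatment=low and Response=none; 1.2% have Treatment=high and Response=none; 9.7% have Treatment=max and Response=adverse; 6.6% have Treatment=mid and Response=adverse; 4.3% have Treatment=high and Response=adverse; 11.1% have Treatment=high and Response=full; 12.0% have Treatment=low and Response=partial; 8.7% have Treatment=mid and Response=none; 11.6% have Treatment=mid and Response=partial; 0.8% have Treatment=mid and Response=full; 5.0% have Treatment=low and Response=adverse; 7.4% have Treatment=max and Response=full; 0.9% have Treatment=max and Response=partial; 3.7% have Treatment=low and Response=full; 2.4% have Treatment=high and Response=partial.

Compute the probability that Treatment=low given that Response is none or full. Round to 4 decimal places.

P(Response=none) = 0.027 + 0.087 + 0.012 + 0.119 = 0.245.
P(Response=full) = 0.037 + 0.008 + 0.111 + 0.074 = 0.230.
P(Response ∈ {none, full}) = 0.245 + 0.230 = 0.475; P(Treatment=low, Response ∈ {none, full}) = 0.027 + 0.037 = 0.064.
P(Treatment=low | Response ∈ {none, full}) = 0.064/0.475 = 0.1347.

0.1347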